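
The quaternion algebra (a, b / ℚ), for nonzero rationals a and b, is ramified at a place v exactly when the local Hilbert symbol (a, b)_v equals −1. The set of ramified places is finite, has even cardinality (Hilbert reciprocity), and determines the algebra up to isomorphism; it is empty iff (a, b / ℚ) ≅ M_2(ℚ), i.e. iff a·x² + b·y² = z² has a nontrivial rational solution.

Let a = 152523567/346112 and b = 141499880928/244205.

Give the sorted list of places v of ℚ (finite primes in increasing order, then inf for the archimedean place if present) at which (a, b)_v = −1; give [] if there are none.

[7, 23]

(a, b) ≡ (574, 2046310) mod (ℚ^×)²; places V = {2, 3, 5, 7, 13, 17, 23, 31, 41, ∞}.
(a,b)_∞: sgn(574)=+, sgn(2046310)=+, so +1.
(a,b)_3: α=12, u≡1; β=2, v≡1 (mod 3); (1|3)=+1, (1|3)=+1; sign (−1)^0·+1^2·+1^12 = +1.
(a,b)_41: α=1, u≡13; β=1, v≡22 (mod 41); (13|41)=-1, (22|41)=-1; sign (−1)^0·-1^1·-1^1 = +1.
(a,b)_7: α=1, u≡5; β=5, v≡5 (mod 7); (5|7)=-1, (5|7)=-1; sign (−1)^1·-1^5·-1^1 = -1.
(a,b)_23: α=0, u≡7; β=1, v≡2 (mod 23); (7|23)=-1, (2|23)=+1; sign (−1)^0·-1^1·+1^0 = -1.
(a,b)_5: α=0, u≡1; β=-1, v≡3 (mod 5); (1|5)=+1, (3|5)=-1; sign (−1)^0·+1^-1·-1^0 = +1.
(a,b)_31: α=0, u≡20; β=1, v≡17 (mod 31); (20|31)=+1, (17|31)=-1; sign (−1)^0·+1^1·-1^0 = +1.
(a,b)_17: α=0, u≡1; β=-2, v≡5 (mod 17); (1|17)=+1, (5|17)=-1; sign (−1)^0·+1^-2·-1^0 = +1.
(a,b)_13: α=-2, u≡2; β=-2, v≡8 (mod 13); (2|13)=-1, (8|13)=-1; sign (−1)^0·-1^-2·-1^-2 = +1.
(a,b)_2: α=-11, β=5; u≡7, v≡3 (mod 8); ε(u)ε(v)=1·1, αω(v)=-11·1, βω(u)=5·0; sum ≡ 0  ⇒  +1.
(574, 2046310 / ℚ) ramifies at {7, 23}: a division algebra.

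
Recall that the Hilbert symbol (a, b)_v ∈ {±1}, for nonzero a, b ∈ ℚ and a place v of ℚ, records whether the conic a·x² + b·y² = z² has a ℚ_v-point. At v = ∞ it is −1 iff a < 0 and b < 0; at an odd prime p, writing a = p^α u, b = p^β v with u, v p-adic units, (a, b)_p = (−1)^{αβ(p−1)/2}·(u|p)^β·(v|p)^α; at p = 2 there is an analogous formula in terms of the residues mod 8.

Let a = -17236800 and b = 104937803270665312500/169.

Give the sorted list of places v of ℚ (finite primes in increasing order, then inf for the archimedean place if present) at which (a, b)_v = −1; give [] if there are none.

[5, 7]

Mod squares: a ≡ -133, b ≡ 5. Check v ∈ {∞, 2, 3, 5, 7, 13, 19}.
v=13: a=13^0·(≡4), b=13^-2·(≡7) mod 13; (4|13)=+1, (7|13)=-1; (−1)^{0·-2·6}·(+1)^-2·(-1)^0 = +1.
v=5: a=5^2·(≡3), b=5^7·(≡4) mod 5; (3|5)=-1, (4|5)=+1; (−1)^{2·7·2}·(-1)^7·(+1)^2 = -1.
v=19: a=19^1·(≡12), b=19^2·(≡4) mod 19; (12|19)=-1, (4|19)=+1; (−1)^{1·2·9}·(-1)^2·(+1)^1 = +1.
v=3: a=3^4·(≡2), b=3^18·(≡2) mod 3; (2|3)=-1, (2|3)=-1; (−1)^{4·18·1}·(-1)^18·(-1)^4 = +1.
v=7: a=7^1·(≡4), b=7^4·(≡3) mod 7; (4|7)=+1, (3|7)=-1; (−1)^{1·4·3}·(+1)^4·(-1)^1 = -1.
v=∞: -133 < 0 and 5 > 0  ⇒  (a,b)_∞ = +1.
v=2: v_2(a)=6, v_2(b)=2; units ≡ 3, 5 (mod 8); ε·ε+αω+βω = 1·0+6·1+2·1 ≡ 0  ⇒  (a,b)_2 = +1.
|Ram(-133, 5)| = 2, even; anisotropic at {5, 7}.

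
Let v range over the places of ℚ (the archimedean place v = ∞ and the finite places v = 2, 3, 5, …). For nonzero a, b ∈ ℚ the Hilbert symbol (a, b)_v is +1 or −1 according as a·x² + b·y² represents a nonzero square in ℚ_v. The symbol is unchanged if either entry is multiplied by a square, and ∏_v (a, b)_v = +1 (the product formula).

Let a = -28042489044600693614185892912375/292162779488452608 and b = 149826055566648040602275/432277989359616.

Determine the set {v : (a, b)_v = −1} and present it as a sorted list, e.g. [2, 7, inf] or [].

Mod squares: a ≡ -190, b ≡ 11. Check v ∈ {∞, 2, 3, 5, 11, 17, 19, 43, 47}.
v=43: a=43^6·(≡35), b=43^4·(≡14) mod 43; (35|43)=+1, (14|43)=+1; (−1)^{6·4·21}·(+1)^4·(+1)^6 = +1.
v=11: a=11^8·(≡10), b=11^5·(≡5) mod 11; (10|11)=-1, (5|11)=+1; (−1)^{8·5·5}·(-1)^5·(+1)^8 = -1.
v=19: a=19^3·(≡7), b=19^4·(≡4) mod 19; (7|19)=+1, (4|19)=+1; (−1)^{3·4·9}·(+1)^4·(+1)^3 = +1.
v=17: a=17^6·(≡11), b=17^4·(≡11) mod 17; (11|17)=-1, (11|17)=-1; (−1)^{6·4·8}·(-1)^4·(-1)^6 = +1.
v=∞: -190 < 0 and 11 > 0  ⇒  (a,b)_∞ = +1.
v=2: v_2(a)=-39, v_2(b)=-28; units ≡ 1, 3 (mod 8); ε·ε+αω+βω = 0·1+-39·1+-28·0 ≡ 1  ⇒  (a,b)_2 = -1.
v=3: a=3^-12·(≡2), b=3^-6·(≡2) mod 3; (2|3)=-1, (2|3)=-1; (−1)^{-12·-6·1}·(-1)^-6·(-1)^-12 = +1.
v=5: a=5^3·(≡2), b=5^2·(≡1) mod 5; (2|5)=-1, (1|5)=+1; (−1)^{3·2·2}·(-1)^2·(+1)^3 = +1.
v=47: a=47^0·(≡5), b=47^-2·(≡39) mod 47; (5|47)=-1, (39|47)=-1; (−1)^{0·-2·23}·(-1)^-2·(-1)^0 = +1.
(-190, 11 / ℚ) ramifies at {2, 11}: a division algebra.

[2, 11]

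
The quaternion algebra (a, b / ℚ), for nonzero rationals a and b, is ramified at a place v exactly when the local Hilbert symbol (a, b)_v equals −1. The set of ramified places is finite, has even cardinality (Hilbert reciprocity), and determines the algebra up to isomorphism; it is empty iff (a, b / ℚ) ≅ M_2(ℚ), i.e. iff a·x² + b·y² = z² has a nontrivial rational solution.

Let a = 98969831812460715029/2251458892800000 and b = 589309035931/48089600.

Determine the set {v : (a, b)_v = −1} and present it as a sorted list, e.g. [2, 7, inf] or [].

[2, 11, 19, 29]

Mod squares: a ≡ 3770, b ≡ 4885166. Check v ∈ {∞, 2, 3, 5, 7, 11, 13, 17, 19, 23, 29, 31}.
v=11: a=11^4·(≡2), b=11^3·(≡5) mod 11; (2|11)=-1, (5|11)=+1; (−1)^{4·3·5}·(-1)^3·(+1)^4 = -1.
v=13: a=13^-1·(≡4), b=13^-1·(≡4) mod 13; (4|13)=+1, (4|13)=+1; (−1)^{-1·-1·6}·(+1)^-1·(+1)^-1 = +1.
v=19: a=19^2·(≡18), b=19^1·(≡1) mod 19; (18|19)=-1, (1|19)=+1; (−1)^{2·1·9}·(-1)^1·(+1)^2 = -1.
v=5: a=5^-5·(≡4), b=5^-2·(≡4) mod 5; (4|5)=+1, (4|5)=+1; (−1)^{-5·-2·2}·(+1)^-2·(+1)^-5 = +1.
v=17: a=17^-4·(≡16), b=17^-2·(≡3) mod 17; (16|17)=+1, (3|17)=-1; (−1)^{-4·-2·8}·(+1)^-2·(-1)^-4 = +1.
v=31: a=31^2·(≡2), b=31^1·(≡3) mod 31; (2|31)=+1, (3|31)=-1; (−1)^{2·1·15}·(+1)^1·(-1)^2 = +1.
v=2: v_2(a)=-13, v_2(b)=-9; units ≡ 5, 7 (mod 8); ε·ε+αω+βω = 0·1+-13·0+-9·1 ≡ 1  ⇒  (a,b)_2 = -1.
v=29: a=29^1·(≡8), b=29^1·(≡24) mod 29; (8|29)=-1, (24|29)=+1; (−1)^{1·1·14}·(-1)^1·(+1)^1 = -1.
v=23: a=23^4·(≡21), b=23^2·(≡18) mod 23; (21|23)=-1, (18|23)=+1; (−1)^{4·2·11}·(-1)^2·(+1)^4 = +1.
v=∞: 3770 > 0 and 4885166 > 0  ⇒  (a,b)_∞ = +1.
v=3: a=3^-4·(≡2), b=3^0·(≡2) mod 3; (2|3)=-1, (2|3)=-1; (−1)^{-4·0·1}·(-1)^0·(-1)^-4 = +1.
v=7: a=7^4·(≡4), b=7^2·(≡3) mod 7; (4|7)=+1, (3|7)=-1; (−1)^{4·2·3}·(+1)^2·(-1)^4 = +1.
(3770, 4885166 / ℚ) ramifies at {2, 11, 19, 29}: a division algebra.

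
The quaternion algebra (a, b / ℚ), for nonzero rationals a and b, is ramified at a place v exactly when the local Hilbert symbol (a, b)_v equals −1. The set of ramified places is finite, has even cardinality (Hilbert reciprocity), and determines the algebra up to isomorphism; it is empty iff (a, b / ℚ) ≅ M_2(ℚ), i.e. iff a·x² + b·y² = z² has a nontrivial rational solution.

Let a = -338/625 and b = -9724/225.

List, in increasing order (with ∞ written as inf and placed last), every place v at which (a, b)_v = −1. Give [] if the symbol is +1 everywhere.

[13, inf]

(a, b) ≡ (-2, -2431) mod (ℚ^×)²; places V = {2, 3, 5, 11, 13, 17, ∞}.
(a,b)_11: α=0, u≡4; β=1, v≡8 (mod 11); (4|11)=+1, (8|11)=-1; sign (−1)^0·+1^1·-1^0 = +1.
(a,b)_5: α=-4, u≡2; β=-2, v≡4 (mod 5); (2|5)=-1, (4|5)=+1; sign (−1)^0·-1^-2·+1^-4 = +1.
(a,b)_∞: sgn(-2)=−, sgn(-2431)=−, so -1.
(a,b)_2: α=1, β=2; u≡7, v≡1 (mod 8); ε(u)ε(v)=1·0, αω(v)=1·0, βω(u)=2·0; sum ≡ 0  ⇒  +1.
(a,b)_3: α=0, u≡1; β=-2, v≡2 (mod 3); (1|3)=+1, (2|3)=-1; sign (−1)^0·+1^-2·-1^0 = +1.
(a,b)_13: α=2, u≡11; β=1, v≡8 (mod 13); (11|13)=-1, (8|13)=-1; sign (−1)^0·-1^1·-1^2 = -1.
(a,b)_17: α=0, u≡8; β=1, v≡10 (mod 17); (8|17)=+1, (10|17)=-1; sign (−1)^0·+1^1·-1^0 = +1.
|Ram(-2, -2431)| = 2, even; anisotropic at {13, ∞}.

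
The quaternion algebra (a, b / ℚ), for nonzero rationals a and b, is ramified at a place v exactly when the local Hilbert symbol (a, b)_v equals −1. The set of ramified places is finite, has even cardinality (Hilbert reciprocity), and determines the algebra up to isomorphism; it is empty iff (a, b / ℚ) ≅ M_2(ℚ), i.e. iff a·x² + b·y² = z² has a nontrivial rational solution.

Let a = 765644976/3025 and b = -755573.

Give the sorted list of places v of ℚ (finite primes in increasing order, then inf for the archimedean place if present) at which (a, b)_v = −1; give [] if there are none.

Mod squares: a ≡ 19, b ≡ -2093. Check v ∈ {∞, 2, 3, 5, 7, 11, 13, 19, 23}.
v=2: v_2(a)=4, v_2(b)=0; units ≡ 3, 3 (mod 8); ε·ε+αω+βω = 1·1+4·1+0·1 ≡ 1  ⇒  (a,b)_2 = -1.
v=7: a=7^0·(≡5), b=7^1·(≡1) mod 7; (5|7)=-1, (1|7)=+1; (−1)^{0·1·3}·(-1)^1·(+1)^0 = -1.
v=23: a=23^4·(≡21), b=23^1·(≡16) mod 23; (21|23)=-1, (16|23)=+1; (−1)^{4·1·11}·(-1)^1·(+1)^4 = -1.
v=19: a=19^1·(≡1), b=19^2·(≡16) mod 19; (1|19)=+1, (16|19)=+1; (−1)^{1·2·9}·(+1)^2·(+1)^1 = +1.
v=13: a=13^0·(≡2), b=13^1·(≡2) mod 13; (2|13)=-1, (2|13)=-1; (−1)^{0·1·6}·(-1)^1·(-1)^0 = -1.
v=3: a=3^2·(≡1), b=3^0·(≡1) mod 3; (1|3)=+1, (1|3)=+1; (−1)^{2·0·1}·(+1)^0·(+1)^2 = +1.
v=11: a=11^-2·(≡10), b=11^0·(≡6) mod 11; (10|11)=-1, (6|11)=-1; (−1)^{-2·0·5}·(-1)^0·(-1)^-2 = +1.
v=∞: 19 > 0 and -2093 < 0  ⇒  (a,b)_∞ = +1.
v=5: a=5^-2·(≡1), b=5^0·(≡2) mod 5; (1|5)=+1, (2|5)=-1; (−1)^{-2·0·2}·(+1)^0·(-1)^-2 = +1.
(19, -2093 / ℚ) ramifies at {2, 7, 13, 23}: a division algebra.

[2, 7, 13, 23]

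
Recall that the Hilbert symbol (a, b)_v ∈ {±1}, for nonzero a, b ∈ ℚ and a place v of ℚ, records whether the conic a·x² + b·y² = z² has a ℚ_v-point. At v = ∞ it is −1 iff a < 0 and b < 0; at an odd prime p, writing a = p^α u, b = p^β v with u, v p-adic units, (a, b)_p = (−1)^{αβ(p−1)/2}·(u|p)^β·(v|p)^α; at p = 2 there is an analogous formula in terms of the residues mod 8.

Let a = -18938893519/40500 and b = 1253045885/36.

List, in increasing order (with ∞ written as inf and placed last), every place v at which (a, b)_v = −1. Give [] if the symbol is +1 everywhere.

[5, 13]

Mod squares: a ≡ -74555, b ≡ 521885. Check v ∈ {∞, 2, 3, 5, 7, 13, 23, 31, 37}.
v=31: a=31^1·(≡30), b=31^1·(≡18) mod 31; (30|31)=-1, (18|31)=+1; (−1)^{1·1·15}·(-1)^1·(+1)^1 = +1.
v=7: a=7^4·(≡2), b=7^5·(≡5) mod 7; (2|7)=+1, (5|7)=-1; (−1)^{4·5·3}·(+1)^5·(-1)^4 = +1.
v=∞: -74555 < 0 and 521885 > 0  ⇒  (a,b)_∞ = +1.
v=2: v_2(a)=-2, v_2(b)=-2; units ≡ 5, 5 (mod 8); ε·ε+αω+βω = 0·0+-2·1+-2·1 ≡ 0  ⇒  (a,b)_2 = +1.
v=23: a=23^2·(≡21), b=23^0·(≡21) mod 23; (21|23)=-1, (21|23)=-1; (−1)^{2·0·11}·(-1)^0·(-1)^2 = +1.
v=5: a=5^-3·(≡4), b=5^1·(≡2) mod 5; (4|5)=+1, (2|5)=-1; (−1)^{-3·1·2}·(+1)^1·(-1)^-3 = -1.
v=13: a=13^1·(≡6), b=13^1·(≡10) mod 13; (6|13)=-1, (10|13)=+1; (−1)^{1·1·6}·(-1)^1·(+1)^1 = -1.
v=37: a=37^1·(≡29), b=37^1·(≡32) mod 37; (29|37)=-1, (32|37)=-1; (−1)^{1·1·18}·(-1)^1·(-1)^1 = +1.
v=3: a=3^-4·(≡1), b=3^-2·(≡2) mod 3; (1|3)=+1, (2|3)=-1; (−1)^{-4·-2·1}·(+1)^-2·(-1)^-4 = +1.
|Ram(-74555, 521885)| = 2, even; anisotropic at {5, 13}.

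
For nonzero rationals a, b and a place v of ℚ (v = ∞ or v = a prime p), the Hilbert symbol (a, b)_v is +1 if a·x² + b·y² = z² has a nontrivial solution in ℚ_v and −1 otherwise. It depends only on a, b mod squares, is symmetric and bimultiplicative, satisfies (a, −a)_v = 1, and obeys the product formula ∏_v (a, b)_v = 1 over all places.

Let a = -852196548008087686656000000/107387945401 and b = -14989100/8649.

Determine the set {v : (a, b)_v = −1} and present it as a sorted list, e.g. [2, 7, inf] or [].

[2, 7, 23, 29, 43, inf]

Mod squares: a ≡ -16462894, b ≡ -3059. Check v ∈ {∞, 2, 3, 5, 7, 11, 19, 23, 29, 31, 41, 43}.
v=5: a=5^6·(≡1), b=5^2·(≡4) mod 5; (1|5)=+1, (4|5)=+1; (−1)^{6·2·2}·(+1)^2·(+1)^6 = +1.
v=29: a=29^1·(≡21), b=29^0·(≡2) mod 29; (21|29)=-1, (2|29)=-1; (−1)^{1·0·14}·(-1)^0·(-1)^1 = -1.
v=7: a=7^7·(≡4), b=7^3·(≡2) mod 7; (4|7)=+1, (2|7)=+1; (−1)^{7·3·3}·(+1)^3·(+1)^7 = -1.
v=23: a=23^3·(≡10), b=23^1·(≡5) mod 23; (10|23)=-1, (5|23)=-1; (−1)^{3·1·11}·(-1)^1·(-1)^3 = -1.
v=3: a=3^2·(≡2), b=3^-2·(≡1) mod 3; (2|3)=-1, (1|3)=+1; (−1)^{2·-2·1}·(-1)^-2·(+1)^2 = +1.
v=2: v_2(a)=15, v_2(b)=2; units ≡ 1, 5 (mod 8); ε·ε+αω+βω = 0·0+15·1+2·0 ≡ 1  ⇒  (a,b)_2 = -1.
v=11: a=11^-2·(≡5), b=11^0·(≡2) mod 11; (5|11)=+1, (2|11)=-1; (−1)^{-2·0·5}·(+1)^0·(-1)^-2 = +1.
v=∞: -16462894 < 0 and -3059 < 0  ⇒  (a,b)_∞ = -1.
v=43: a=43^1·(≡14), b=43^0·(≡2) mod 43; (14|43)=+1, (2|43)=-1; (−1)^{1·0·21}·(+1)^0·(-1)^1 = -1.
v=41: a=41^1·(≡9), b=41^0·(≡37) mod 41; (9|41)=+1, (37|41)=+1; (−1)^{1·0·20}·(+1)^0·(+1)^1 = +1.
v=31: a=31^-6·(≡7), b=31^-2·(≡16) mod 31; (7|31)=+1, (16|31)=+1; (−1)^{-6·-2·15}·(+1)^-2·(+1)^-6 = +1.
v=19: a=19^2·(≡1), b=19^1·(≡14) mod 19; (1|19)=+1, (14|19)=-1; (−1)^{2·1·9}·(+1)^1·(-1)^2 = +1.
(-16462894, -3059 / ℚ) ramifies at {2, 7, 23, 29, 43, ∞}: a division algebra.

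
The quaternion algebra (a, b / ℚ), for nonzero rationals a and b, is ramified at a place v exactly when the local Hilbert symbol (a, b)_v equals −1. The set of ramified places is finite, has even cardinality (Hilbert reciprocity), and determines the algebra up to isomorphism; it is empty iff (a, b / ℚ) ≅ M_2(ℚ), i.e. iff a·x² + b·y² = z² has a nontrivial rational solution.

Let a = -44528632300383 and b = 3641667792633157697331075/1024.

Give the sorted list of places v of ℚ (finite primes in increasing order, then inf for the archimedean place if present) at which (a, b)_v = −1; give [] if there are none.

(a, b) ≡ (-2967, 122507) mod (ℚ^×)²; places V = {2, 3, 5, 7, 11, 23, 37, 43, ∞}.
(a,b)_3: α=1, u≡1; β=4, v≡2 (mod 3); (1|3)=+1, (2|3)=-1; sign (−1)^0·+1^4·-1^1 = -1.
(a,b)_2: α=0, β=-10; u≡1, v≡3 (mod 8); ε(u)ε(v)=0·1, αω(v)=0·1, βω(u)=-10·0; sum ≡ 0  ⇒  +1.
(a,b)_∞: sgn(-2967)=−, sgn(122507)=+, so +1.
(a,b)_37: α=2, u≡26; β=3, v≡5 (mod 37); (26|37)=+1, (5|37)=-1; sign (−1)^0·+1^3·-1^2 = +1.
(a,b)_7: α=2, u≡1; β=3, v≡4 (mod 7); (1|7)=+1, (4|7)=+1; sign (−1)^0·+1^3·+1^2 = +1.
(a,b)_23: α=1, u≡16; β=2, v≡12 (mod 23); (16|23)=+1, (12|23)=+1; sign (−1)^0·+1^2·+1^1 = +1.
(a,b)_5: α=0, u≡2; β=2, v≡2 (mod 5); (2|5)=-1, (2|5)=-1; sign (−1)^0·-1^2·-1^0 = +1.
(a,b)_43: α=3, u≡36; β=5, v≡13 (mod 43); (36|43)=+1, (13|43)=+1; sign (−1)^1·+1^5·+1^3 = -1.
(a,b)_11: α=2, u≡9; β=3, v≡4 (mod 11); (9|11)=+1, (4|11)=+1; sign (−1)^0·+1^3·+1^2 = +1.
Ram(-2967, 122507) = {3, 43}; no ℚ_3-point on the conic.

[3, 43]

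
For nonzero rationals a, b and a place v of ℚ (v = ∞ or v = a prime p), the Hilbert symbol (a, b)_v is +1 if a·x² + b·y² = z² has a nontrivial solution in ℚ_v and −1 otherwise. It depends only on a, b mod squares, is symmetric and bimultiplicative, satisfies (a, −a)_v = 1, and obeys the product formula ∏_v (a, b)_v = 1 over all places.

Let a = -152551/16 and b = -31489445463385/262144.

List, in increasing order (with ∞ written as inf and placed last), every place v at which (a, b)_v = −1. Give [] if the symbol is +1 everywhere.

(a, b) ≡ (-152551, -516144265) mod (ℚ^×)²; places V = {2, 5, 7, 13, 19, 23, 31, 37, 43, ∞}.
(a,b)_13: α=0, u≡10; β=3, v≡10 (mod 13); (10|13)=+1, (10|13)=+1; sign (−1)^0·+1^3·+1^0 = +1.
(a,b)_19: α=1, u≡10; β=2, v≡5 (mod 19); (10|19)=-1, (5|19)=+1; sign (−1)^0·-1^2·+1^1 = +1.
(a,b)_43: α=0, u≡25; β=1, v≡17 (mod 43); (25|43)=+1, (17|43)=+1; sign (−1)^0·+1^1·+1^0 = +1.
(a,b)_37: α=1, u≡36; β=1, v≡24 (mod 37); (36|37)=+1, (24|37)=-1; sign (−1)^0·+1^1·-1^1 = -1.
(a,b)_7: α=1, u≡6; β=1, v≡2 (mod 7); (6|7)=-1, (2|7)=+1; sign (−1)^1·-1^1·+1^1 = +1.
(a,b)_5: α=0, u≡4; β=1, v≡2 (mod 5); (4|5)=+1, (2|5)=-1; sign (−1)^0·+1^1·-1^0 = +1.
(a,b)_∞: sgn(-152551)=−, sgn(-516144265)=−, so -1.
(a,b)_31: α=1, u≡16; β=1, v≡24 (mod 31); (16|31)=+1, (24|31)=-1; sign (−1)^1·+1^1·-1^1 = +1.
(a,b)_2: α=-4, β=-18; u≡1, v≡7 (mod 8); ε(u)ε(v)=0·1, αω(v)=-4·0, βω(u)=-18·0; sum ≡ 0  ⇒  +1.
(a,b)_23: α=0, u≡12; β=1, v≡22 (mod 23); (12|23)=+1, (22|23)=-1; sign (−1)^0·+1^1·-1^0 = +1.
Ram(-152551, -516144265) = {37, ∞}; no ℚ_37-point on the conic.

[37, inf]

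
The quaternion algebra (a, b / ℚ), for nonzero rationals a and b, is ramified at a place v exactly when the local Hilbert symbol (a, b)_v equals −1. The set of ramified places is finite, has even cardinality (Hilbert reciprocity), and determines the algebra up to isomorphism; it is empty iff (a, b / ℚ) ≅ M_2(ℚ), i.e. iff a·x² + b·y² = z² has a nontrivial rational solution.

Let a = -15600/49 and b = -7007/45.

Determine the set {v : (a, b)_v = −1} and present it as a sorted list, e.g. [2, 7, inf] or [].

[3, inf]

(a, b) ≡ (-39, -715) mod (ℚ^×)²; places V = {2, 3, 5, 7, 11, 13, ∞}.
(a,b)_7: α=-2, u≡3; β=2, v≡6 (mod 7); (3|7)=-1, (6|7)=-1; sign (−1)^0·-1^2·-1^-2 = +1.
(a,b)_∞: sgn(-39)=−, sgn(-715)=−, so -1.
(a,b)_2: α=4, β=0; u≡1, v≡5 (mod 8); ε(u)ε(v)=0·0, αω(v)=4·1, βω(u)=0·0; sum ≡ 0  ⇒  +1.
(a,b)_5: α=2, u≡4; β=-1, v≡2 (mod 5); (4|5)=+1, (2|5)=-1; sign (−1)^0·+1^-1·-1^2 = +1.
(a,b)_11: α=0, u≡4; β=1, v≡1 (mod 11); (4|11)=+1, (1|11)=+1; sign (−1)^0·+1^1·+1^0 = +1.
(a,b)_3: α=1, u≡2; β=-2, v≡2 (mod 3); (2|3)=-1, (2|3)=-1; sign (−1)^0·-1^-2·-1^1 = -1.
(a,b)_13: α=1, u≡10; β=1, v≡12 (mod 13); (10|13)=+1, (12|13)=+1; sign (−1)^0·+1^1·+1^1 = +1.
(-39, -715 / ℚ) ramifies at {3, ∞}: a division algebra.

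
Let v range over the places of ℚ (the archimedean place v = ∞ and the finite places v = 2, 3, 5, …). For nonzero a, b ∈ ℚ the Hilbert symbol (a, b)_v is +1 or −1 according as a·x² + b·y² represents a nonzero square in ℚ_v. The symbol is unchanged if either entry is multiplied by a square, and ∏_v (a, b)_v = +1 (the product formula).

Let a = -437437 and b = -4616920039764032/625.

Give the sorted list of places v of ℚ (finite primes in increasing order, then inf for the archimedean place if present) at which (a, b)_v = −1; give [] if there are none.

Mod squares: a ≡ -437437, b ≡ -377. Check v ∈ {∞, 2, 5, 7, 11, 13, 19, 23, 29}.
v=13: a=13^1·(≡8), b=13^3·(≡10) mod 13; (8|13)=-1, (10|13)=+1; (−1)^{1·3·6}·(-1)^3·(+1)^1 = -1.
v=5: a=5^0·(≡3), b=5^-4·(≡3) mod 5; (3|5)=-1, (3|5)=-1; (−1)^{0·-4·2}·(-1)^-4·(-1)^0 = +1.
v=∞: -437437 < 0 and -377 < 0  ⇒  (a,b)_∞ = -1.
v=19: a=19^1·(≡5), b=19^2·(≡13) mod 19; (5|19)=+1, (13|19)=-1; (−1)^{1·2·9}·(+1)^2·(-1)^1 = -1.
v=23: a=23^1·(≡2), b=23^2·(≡22) mod 23; (2|23)=+1, (22|23)=-1; (−1)^{1·2·11}·(+1)^2·(-1)^1 = -1.
v=2: v_2(a)=0, v_2(b)=6; units ≡ 3, 7 (mod 8); ε·ε+αω+βω = 1·1+0·0+6·1 ≡ 1  ⇒  (a,b)_2 = -1.
v=7: a=7^1·(≡5), b=7^2·(≡2) mod 7; (5|7)=-1, (2|7)=+1; (−1)^{1·2·3}·(-1)^2·(+1)^1 = +1.
v=29: a=29^0·(≡28), b=29^1·(≡6) mod 29; (28|29)=+1, (6|29)=+1; (−1)^{0·1·14}·(+1)^1·(+1)^0 = +1.
v=11: a=11^1·(≡9), b=11^2·(≡10) mod 11; (9|11)=+1, (10|11)=-1; (−1)^{1·2·5}·(+1)^2·(-1)^1 = -1.
(-437437, -377 / ℚ) ramifies at {2, 11, 13, 19, 23, ∞}: a division algebra.

[2, 11, 13, 19, 23, inf]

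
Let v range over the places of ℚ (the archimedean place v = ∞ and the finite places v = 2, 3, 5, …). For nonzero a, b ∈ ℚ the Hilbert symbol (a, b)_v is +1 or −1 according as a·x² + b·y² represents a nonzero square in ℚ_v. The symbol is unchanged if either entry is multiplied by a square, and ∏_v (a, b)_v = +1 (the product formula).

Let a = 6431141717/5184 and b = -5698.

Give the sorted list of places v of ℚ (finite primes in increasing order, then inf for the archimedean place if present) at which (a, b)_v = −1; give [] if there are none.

[2, 11]

Mod squares: a ≡ 77, b ≡ -5698. Check v ∈ {∞, 2, 3, 7, 11, 13, 19, 37}.
v=13: a=13^2·(≡9), b=13^0·(≡9) mod 13; (9|13)=+1, (9|13)=+1; (−1)^{2·0·6}·(+1)^0·(+1)^2 = +1.
v=11: a=11^1·(≡2), b=11^1·(≡10) mod 11; (2|11)=-1, (10|11)=-1; (−1)^{1·1·5}·(-1)^1·(-1)^1 = -1.
v=∞: 77 > 0 and -5698 < 0  ⇒  (a,b)_∞ = +1.
v=2: v_2(a)=-6, v_2(b)=1; units ≡ 5, 7 (mod 8); ε·ε+αω+βω = 0·1+-6·0+1·1 ≡ 1  ⇒  (a,b)_2 = -1.
v=19: a=19^2·(≡7), b=19^0·(≡2) mod 19; (7|19)=+1, (2|19)=-1; (−1)^{2·0·9}·(+1)^0·(-1)^2 = +1.
v=3: a=3^-4·(≡2), b=3^0·(≡2) mod 3; (2|3)=-1, (2|3)=-1; (−1)^{-4·0·1}·(-1)^0·(-1)^-4 = +1.
v=7: a=7^1·(≡2), b=7^1·(≡5) mod 7; (2|7)=+1, (5|7)=-1; (−1)^{1·1·3}·(+1)^1·(-1)^1 = +1.
v=37: a=37^2·(≡34), b=37^1·(≡31) mod 37; (34|37)=+1, (31|37)=-1; (−1)^{2·1·18}·(+1)^1·(-1)^2 = +1.
Ram(77, -5698) = {2, 11}; no ℚ_2-point on the conic.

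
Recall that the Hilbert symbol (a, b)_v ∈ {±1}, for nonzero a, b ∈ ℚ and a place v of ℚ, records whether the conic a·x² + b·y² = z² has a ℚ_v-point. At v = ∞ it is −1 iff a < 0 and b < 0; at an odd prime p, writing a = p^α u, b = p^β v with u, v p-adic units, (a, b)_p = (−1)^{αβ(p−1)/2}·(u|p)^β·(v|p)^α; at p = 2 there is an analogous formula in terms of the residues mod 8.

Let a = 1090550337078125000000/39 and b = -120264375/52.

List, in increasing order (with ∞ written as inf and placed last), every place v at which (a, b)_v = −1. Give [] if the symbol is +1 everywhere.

[3, 7, 11, 17]

(a, b) ≡ (3003, -51051) mod (ℚ^×)²; places V = {2, 3, 5, 7, 11, 13, 17, 23, ∞}.
(a,b)_11: α=3, u≡5; β=1, v≡9 (mod 11); (5|11)=+1, (9|11)=+1; sign (−1)^1·+1^1·+1^3 = -1.
(a,b)_13: α=-1, u≡9; β=-1, v≡4 (mod 13); (9|13)=+1, (4|13)=+1; sign (−1)^0·+1^-1·+1^-1 = +1.
(a,b)_23: α=2, u≡4; β=0, v≡12 (mod 23); (4|23)=+1, (12|23)=+1; sign (−1)^0·+1^0·+1^2 = +1.
(a,b)_3: α=-1, u≡2; β=1, v≡2 (mod 3); (2|3)=-1, (2|3)=-1; sign (−1)^1·-1^1·-1^-1 = -1.
(a,b)_∞: sgn(3003)=+, sgn(-51051)=−, so +1.
(a,b)_7: α=3, u≡2; β=3, v≡4 (mod 7); (2|7)=+1, (4|7)=+1; sign (−1)^1·+1^3·+1^3 = -1.
(a,b)_2: α=6, β=-2; u≡3, v≡5 (mod 8); ε(u)ε(v)=1·0, αω(v)=6·1, βω(u)=-2·1; sum ≡ 0  ⇒  +1.
(a,b)_17: α=2, u≡6; β=1, v≡5 (mod 17); (6|17)=-1, (5|17)=-1; sign (−1)^0·-1^1·-1^2 = -1.
(a,b)_5: α=12, u≡3; β=4, v≡1 (mod 5); (3|5)=-1, (1|5)=+1; sign (−1)^0·-1^4·+1^12 = +1.
Ram(3003, -51051) = {3, 7, 11, 17}; no ℚ_3-point on the conic.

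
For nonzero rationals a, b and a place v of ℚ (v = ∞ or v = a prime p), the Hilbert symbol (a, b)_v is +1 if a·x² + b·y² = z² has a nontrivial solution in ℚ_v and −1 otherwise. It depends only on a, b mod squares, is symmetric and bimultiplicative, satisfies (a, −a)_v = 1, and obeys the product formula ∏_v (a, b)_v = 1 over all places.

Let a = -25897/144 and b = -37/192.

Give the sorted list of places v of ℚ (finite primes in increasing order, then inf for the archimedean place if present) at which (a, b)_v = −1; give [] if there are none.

(a, b) ≡ (-25897, -111) mod (ℚ^×)²; places V = {2, 3, 19, 29, 37, 47, ∞}.
(a,b)_47: α=1, u≡20; β=0, v≡26 (mod 47); (20|47)=-1, (26|47)=-1; sign (−1)^0·-1^0·-1^1 = -1.
(a,b)_29: α=1, u≡23; β=0, v≡6 (mod 29); (23|29)=+1, (6|29)=+1; sign (−1)^0·+1^0·+1^1 = +1.
(a,b)_19: α=1, u≡16; β=0, v≡10 (mod 19); (16|19)=+1, (10|19)=-1; sign (−1)^0·+1^0·-1^1 = -1.
(a,b)_3: α=-2, u≡2; β=-1, v≡2 (mod 3); (2|3)=-1, (2|3)=-1; sign (−1)^0·-1^-1·-1^-2 = -1.
(a,b)_∞: sgn(-25897)=−, sgn(-111)=−, so -1.
(a,b)_2: α=-4, β=-6; u≡7, v≡1 (mod 8); ε(u)ε(v)=1·0, αω(v)=-4·0, βω(u)=-6·0; sum ≡ 0  ⇒  +1.
(a,b)_37: α=0, u≡27; β=1, v≡21 (mod 37); (27|37)=+1, (21|37)=+1; sign (−1)^0·+1^1·+1^0 = +1.
Ram(-25897, -111) = {3, 19, 47, ∞}; no ℚ_3-point on the conic.

[3, 19, 47, inf]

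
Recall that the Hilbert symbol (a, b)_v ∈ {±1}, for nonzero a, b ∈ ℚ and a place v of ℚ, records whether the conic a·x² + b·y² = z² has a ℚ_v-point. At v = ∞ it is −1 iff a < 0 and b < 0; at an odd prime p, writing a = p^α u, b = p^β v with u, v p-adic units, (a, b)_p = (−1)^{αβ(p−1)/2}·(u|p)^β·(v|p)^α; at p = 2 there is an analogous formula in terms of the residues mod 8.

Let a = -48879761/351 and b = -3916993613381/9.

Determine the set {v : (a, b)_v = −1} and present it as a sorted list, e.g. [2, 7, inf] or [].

[7, 23, 29, inf]

Mod squares: a ≡ -6279, b ≡ -29. Check v ∈ {∞, 2, 3, 7, 13, 19, 23, 29}.
v=2: v_2(a)=0, v_2(b)=0; units ≡ 1, 3 (mod 8); ε·ε+αω+βω = 0·1+0·1+0·0 ≡ 0  ⇒  (a,b)_2 = +1.
v=23: a=23^1·(≡18), b=23^2·(≡22) mod 23; (18|23)=+1, (22|23)=-1; (−1)^{1·2·11}·(+1)^2·(-1)^1 = -1.
v=3: a=3^-3·(≡1), b=3^-2·(≡1) mod 3; (1|3)=+1, (1|3)=+1; (−1)^{-3·-2·1}·(+1)^-2·(+1)^-3 = +1.
v=29: a=29^2·(≡8), b=29^5·(≡6) mod 29; (8|29)=-1, (6|29)=+1; (−1)^{2·5·14}·(-1)^5·(+1)^2 = -1.
v=∞: -6279 < 0 and -29 < 0  ⇒  (a,b)_∞ = -1.
v=19: a=19^2·(≡14), b=19^2·(≡1) mod 19; (14|19)=-1, (1|19)=+1; (−1)^{2·2·9}·(-1)^2·(+1)^2 = +1.
v=7: a=7^1·(≡6), b=7^0·(≡6) mod 7; (6|7)=-1, (6|7)=-1; (−1)^{1·0·3}·(-1)^0·(-1)^1 = -1.
v=13: a=13^-1·(≡5), b=13^0·(≡1) mod 13; (5|13)=-1, (1|13)=+1; (−1)^{-1·0·6}·(-1)^0·(+1)^-1 = +1.
(-6279, -29 / ℚ) ramifies at {7, 23, 29, ∞}: a division algebra.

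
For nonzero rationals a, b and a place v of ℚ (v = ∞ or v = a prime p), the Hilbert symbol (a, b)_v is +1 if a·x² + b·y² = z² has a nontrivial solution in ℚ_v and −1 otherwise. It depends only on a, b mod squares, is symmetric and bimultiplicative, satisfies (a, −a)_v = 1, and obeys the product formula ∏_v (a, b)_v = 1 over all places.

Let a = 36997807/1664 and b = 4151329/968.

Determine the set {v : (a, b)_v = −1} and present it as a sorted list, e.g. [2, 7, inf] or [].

[2, 13]

(a, b) ≡ (182, 3458) mod (ℚ^×)²; places V = {2, 7, 11, 13, 19, ∞}.
(a,b)_7: α=1, u≡6; β=5, v≡1 (mod 7); (6|7)=-1, (1|7)=+1; sign (−1)^1·-1^5·+1^1 = +1.
(a,b)_2: α=-7, β=-3; u≡3, v≡1 (mod 8); ε(u)ε(v)=1·0, αω(v)=-7·0, βω(u)=-3·1; sum ≡ 1  ⇒  -1.
(a,b)_11: α=4, u≡10; β=-2, v≡9 (mod 11); (10|11)=-1, (9|11)=+1; sign (−1)^0·-1^-2·+1^4 = +1.
(a,b)_∞: sgn(182)=+, sgn(3458)=+, so +1.
(a,b)_19: α=2, u≡7; β=1, v≡9 (mod 19); (7|19)=+1, (9|19)=+1; sign (−1)^0·+1^1·+1^2 = +1.
(a,b)_13: α=-1, u≡12; β=1, v≡11 (mod 13); (12|13)=+1, (11|13)=-1; sign (−1)^0·+1^1·-1^-1 = -1.
|Ram(182, 3458)| = 2, even; anisotropic at {2, 13}.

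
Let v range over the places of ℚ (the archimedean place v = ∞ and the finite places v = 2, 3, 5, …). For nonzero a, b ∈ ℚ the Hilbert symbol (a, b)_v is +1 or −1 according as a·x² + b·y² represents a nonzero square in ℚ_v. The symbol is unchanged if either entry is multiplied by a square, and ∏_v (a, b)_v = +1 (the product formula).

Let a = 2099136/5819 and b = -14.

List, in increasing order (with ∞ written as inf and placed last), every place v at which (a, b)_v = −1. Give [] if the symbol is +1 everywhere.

[2, 11]

(a, b) ≡ (429, -14) mod (ℚ^×)²; places V = {2, 3, 7, 11, 13, 23, 29, ∞}.
(a,b)_11: α=-1, u≡6; β=0, v≡8 (mod 11); (6|11)=-1, (8|11)=-1; sign (−1)^0·-1^0·-1^-1 = -1.
(a,b)_3: α=1, u≡2; β=0, v≡1 (mod 3); (2|3)=-1, (1|3)=+1; sign (−1)^0·-1^0·+1^1 = +1.
(a,b)_∞: sgn(429)=+, sgn(-14)=−, so +1.
(a,b)_23: α=-2, u≡10; β=0, v≡9 (mod 23); (10|23)=-1, (9|23)=+1; sign (−1)^0·-1^0·+1^-2 = +1.
(a,b)_2: α=6, β=1; u≡5, v≡1 (mod 8); ε(u)ε(v)=0·0, αω(v)=6·0, βω(u)=1·1; sum ≡ 1  ⇒  -1.
(a,b)_7: α=0, u≡2; β=1, v≡5 (mod 7); (2|7)=+1, (5|7)=-1; sign (−1)^0·+1^1·-1^0 = +1.
(a,b)_13: α=1, u≡8; β=0, v≡12 (mod 13); (8|13)=-1, (12|13)=+1; sign (−1)^0·-1^0·+1^1 = +1.
(a,b)_29: α=2, u≡23; β=0, v≡15 (mod 29); (23|29)=+1, (15|29)=-1; sign (−1)^0·+1^0·-1^2 = +1.
|Ram(429, -14)| = 2, even; anisotropic at {2, 11}.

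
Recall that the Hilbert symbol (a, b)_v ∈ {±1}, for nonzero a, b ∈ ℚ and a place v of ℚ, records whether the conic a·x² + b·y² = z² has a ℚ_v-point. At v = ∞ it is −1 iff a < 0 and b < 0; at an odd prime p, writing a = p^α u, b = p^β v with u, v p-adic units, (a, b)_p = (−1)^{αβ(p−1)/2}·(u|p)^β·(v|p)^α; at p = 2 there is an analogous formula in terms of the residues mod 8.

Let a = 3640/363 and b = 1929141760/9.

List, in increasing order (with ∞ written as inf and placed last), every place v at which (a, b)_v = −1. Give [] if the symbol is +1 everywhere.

(a, b) ≡ (2730, 910) mod (ℚ^×)²; places V = {2, 3, 5, 7, 11, 13, ∞}.
(a,b)_∞: sgn(2730)=+, sgn(910)=+, so +1.
(a,b)_2: α=3, β=9; u≡5, v≡7 (mod 8); ε(u)ε(v)=0·1, αω(v)=3·0, βω(u)=9·1; sum ≡ 1  ⇒  -1.
(a,b)_7: α=1, u≡5; β=3, v≡1 (mod 7); (5|7)=-1, (1|7)=+1; sign (−1)^1·-1^3·+1^1 = +1.
(a,b)_3: α=-1, u≡1; β=-2, v≡1 (mod 3); (1|3)=+1, (1|3)=+1; sign (−1)^0·+1^-2·+1^-1 = +1.
(a,b)_13: α=1, u≡6; β=3, v≡11 (mod 13); (6|13)=-1, (11|13)=-1; sign (−1)^0·-1^3·-1^1 = +1.
(a,b)_11: α=-2, u≡7; β=0, v≡2 (mod 11); (7|11)=-1, (2|11)=-1; sign (−1)^0·-1^0·-1^-2 = +1.
(a,b)_5: α=1, u≡1; β=1, v≡3 (mod 5); (1|5)=+1, (3|5)=-1; sign (−1)^0·+1^1·-1^1 = -1.
Ram(2730, 910) = {2, 5}; no ℚ_2-point on the conic.

[2, 5]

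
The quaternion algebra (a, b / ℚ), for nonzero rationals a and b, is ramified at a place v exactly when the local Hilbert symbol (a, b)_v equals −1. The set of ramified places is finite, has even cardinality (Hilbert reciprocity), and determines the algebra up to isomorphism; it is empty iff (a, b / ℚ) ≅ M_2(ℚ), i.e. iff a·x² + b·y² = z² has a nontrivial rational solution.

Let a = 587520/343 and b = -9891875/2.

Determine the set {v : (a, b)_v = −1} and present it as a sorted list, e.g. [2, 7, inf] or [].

Mod squares: a ≡ 1785, b ≡ -646. Check v ∈ {∞, 2, 3, 5, 7, 17, 19}.
v=5: a=5^1·(≡3), b=5^4·(≡4) mod 5; (3|5)=-1, (4|5)=+1; (−1)^{1·4·2}·(-1)^4·(+1)^1 = +1.
v=19: a=19^0·(≡2), b=19^1·(≡16) mod 19; (2|19)=-1, (16|19)=+1; (−1)^{0·1·9}·(-1)^1·(+1)^0 = -1.
v=3: a=3^3·(≡1), b=3^0·(≡2) mod 3; (1|3)=+1, (2|3)=-1; (−1)^{3·0·1}·(+1)^0·(-1)^3 = -1.
v=∞: 1785 > 0 and -646 < 0  ⇒  (a,b)_∞ = +1.
v=17: a=17^1·(≡11), b=17^1·(≡9) mod 17; (11|17)=-1, (9|17)=+1; (−1)^{1·1·8}·(-1)^1·(+1)^1 = -1.
v=2: v_2(a)=8, v_2(b)=-1; units ≡ 1, 5 (mod 8); ε·ε+αω+βω = 0·0+8·1+-1·0 ≡ 0  ⇒  (a,b)_2 = +1.
v=7: a=7^-3·(≡3), b=7^2·(≡6) mod 7; (3|7)=-1, (6|7)=-1; (−1)^{-3·2·3}·(-1)^2·(-1)^-3 = -1.
|Ram(1785, -646)| = 4, even; anisotropic at {3, 7, 17, 19}.

[3, 7, 17, 19]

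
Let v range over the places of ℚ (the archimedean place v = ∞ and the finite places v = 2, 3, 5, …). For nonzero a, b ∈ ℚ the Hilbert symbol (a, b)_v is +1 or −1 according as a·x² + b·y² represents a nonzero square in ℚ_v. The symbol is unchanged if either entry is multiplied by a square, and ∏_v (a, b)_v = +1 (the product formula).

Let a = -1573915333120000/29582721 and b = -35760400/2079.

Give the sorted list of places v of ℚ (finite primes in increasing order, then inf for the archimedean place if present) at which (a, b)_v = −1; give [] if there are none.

[3, inf]

Mod squares: a ≡ -13, b ≡ -231. Check v ∈ {∞, 2, 3, 5, 7, 11, 13, 23, 37}.
v=13: a=13^3·(≡3), b=13^2·(≡12) mod 13; (3|13)=+1, (12|13)=+1; (−1)^{3·2·6}·(+1)^2·(+1)^3 = +1.
v=7: a=7^-4·(≡4), b=7^-1·(≡1) mod 7; (4|7)=+1, (1|7)=+1; (−1)^{-4·-1·3}·(+1)^-1·(+1)^-4 = +1.
v=5: a=5^4·(≡3), b=5^2·(≡1) mod 5; (3|5)=-1, (1|5)=+1; (−1)^{4·2·2}·(-1)^2·(+1)^4 = +1.
v=11: a=11^0·(≡3), b=11^-1·(≡3) mod 11; (3|11)=+1, (3|11)=+1; (−1)^{0·-1·5}·(+1)^-1·(+1)^0 = +1.
v=3: a=3^-2·(≡2), b=3^-3·(≡1) mod 3; (2|3)=-1, (1|3)=+1; (−1)^{-2·-3·1}·(-1)^-3·(+1)^-2 = -1.
v=23: a=23^4·(≡7), b=23^2·(≡15) mod 23; (7|23)=-1, (15|23)=-1; (−1)^{4·2·11}·(-1)^2·(-1)^4 = +1.
v=∞: -13 < 0 and -231 < 0  ⇒  (a,b)_∞ = -1.
v=2: v_2(a)=12, v_2(b)=4; units ≡ 3, 1 (mod 8); ε·ε+αω+βω = 1·0+12·0+4·1 ≡ 0  ⇒  (a,b)_2 = +1.
v=37: a=37^-2·(≡19), b=37^0·(≡9) mod 37; (19|37)=-1, (9|37)=+1; (−1)^{-2·0·18}·(-1)^0·(+1)^-2 = +1.
(-13, -231 / ℚ) ramifies at {3, ∞}: a division algebra.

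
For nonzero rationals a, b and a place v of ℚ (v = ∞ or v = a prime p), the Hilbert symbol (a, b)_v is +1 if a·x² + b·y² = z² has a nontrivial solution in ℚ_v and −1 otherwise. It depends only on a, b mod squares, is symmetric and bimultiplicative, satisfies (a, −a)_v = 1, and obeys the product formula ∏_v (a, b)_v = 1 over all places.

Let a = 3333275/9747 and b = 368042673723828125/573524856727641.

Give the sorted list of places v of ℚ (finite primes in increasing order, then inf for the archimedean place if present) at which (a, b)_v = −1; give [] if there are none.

Mod squares: a ≡ 399993, b ≡ 53. Check v ∈ {∞, 2, 3, 5, 7, 11, 13, 17, 19, 23, 31, 53}.
v=19: a=19^-2·(≡6), b=19^-4·(≡8) mod 19; (6|19)=+1, (8|19)=-1; (−1)^{-2·-4·9}·(+1)^-4·(-1)^-2 = +1.
v=23: a=23^1·(≡18), b=23^2·(≡15) mod 23; (18|23)=+1, (15|23)=-1; (−1)^{1·2·11}·(+1)^2·(-1)^1 = -1.
v=53: a=53^0·(≡32), b=53^1·(≡24) mod 53; (32|53)=-1, (24|53)=+1; (−1)^{0·1·26}·(-1)^1·(+1)^0 = -1.
v=2: v_2(a)=0, v_2(b)=0; units ≡ 1, 5 (mod 8); ε·ε+αω+βω = 0·0+0·1+0·0 ≡ 0  ⇒  (a,b)_2 = +1.
v=11: a=11^1·(≡8), b=11^2·(≡5) mod 11; (8|11)=-1, (5|11)=+1; (−1)^{1·2·5}·(-1)^2·(+1)^1 = +1.
v=7: a=7^0·(≡5), b=7^-2·(≡4) mod 7; (5|7)=-1, (4|7)=+1; (−1)^{0·-2·3}·(-1)^-2·(+1)^0 = +1.
v=17: a=17^1·(≡8), b=17^2·(≡9) mod 17; (8|17)=+1, (9|17)=+1; (−1)^{1·2·8}·(+1)^2·(+1)^1 = +1.
v=13: a=13^0·(≡1), b=13^-2·(≡4) mod 13; (1|13)=+1, (4|13)=+1; (−1)^{0·-2·6}·(+1)^-2·(+1)^0 = +1.
v=∞: 399993 > 0 and 53 > 0  ⇒  (a,b)_∞ = +1.
v=3: a=3^-3·(≡2), b=3^-12·(≡2) mod 3; (2|3)=-1, (2|3)=-1; (−1)^{-3·-12·1}·(-1)^-12·(-1)^-3 = -1.
v=31: a=31^1·(≡18), b=31^2·(≡26) mod 31; (18|31)=+1, (26|31)=-1; (−1)^{1·2·15}·(+1)^2·(-1)^1 = -1.
v=5: a=5^2·(≡3), b=5^8·(≡3) mod 5; (3|5)=-1, (3|5)=-1; (−1)^{2·8·2}·(-1)^8·(-1)^2 = +1.
(399993, 53 / ℚ) ramifies at {3, 23, 31, 53}: a division algebra.

[3, 23, 31, 53]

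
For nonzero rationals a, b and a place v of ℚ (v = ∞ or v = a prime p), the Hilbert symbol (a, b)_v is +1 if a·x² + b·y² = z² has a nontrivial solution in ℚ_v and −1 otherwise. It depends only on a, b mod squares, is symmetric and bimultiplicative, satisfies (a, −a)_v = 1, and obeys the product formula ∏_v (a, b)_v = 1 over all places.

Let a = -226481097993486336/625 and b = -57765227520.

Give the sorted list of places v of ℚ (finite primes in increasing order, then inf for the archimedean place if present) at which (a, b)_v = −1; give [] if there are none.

[2, 3, 13, inf]

Mod squares: a ≡ -1326, b ≡ -1155. Check v ∈ {∞, 2, 3, 5, 7, 11, 13, 17}.
v=2: v_2(a)=17, v_2(b)=10; units ≡ 1, 5 (mod 8); ε·ε+αω+βω = 0·0+17·1+10·0 ≡ 1  ⇒  (a,b)_2 = -1.
v=5: a=5^-4·(≡4), b=5^1·(≡1) mod 5; (4|5)=+1, (1|5)=+1; (−1)^{-4·1·2}·(+1)^1·(+1)^-4 = +1.
v=3: a=3^3·(≡2), b=3^1·(≡2) mod 3; (2|3)=-1, (2|3)=-1; (−1)^{3·1·1}·(-1)^1·(-1)^3 = -1.
v=11: a=11^2·(≡5), b=11^1·(≡5) mod 11; (5|11)=+1, (5|11)=+1; (−1)^{2·1·5}·(+1)^1·(+1)^2 = +1.
v=13: a=13^3·(≡6), b=13^2·(≡8) mod 13; (6|13)=-1, (8|13)=-1; (−1)^{3·2·6}·(-1)^2·(-1)^3 = -1.
v=17: a=17^3·(≡5), b=17^2·(≡13) mod 17; (5|17)=-1, (13|17)=+1; (−1)^{3·2·8}·(-1)^2·(+1)^3 = +1.
v=7: a=7^2·(≡4), b=7^1·(≡5) mod 7; (4|7)=+1, (5|7)=-1; (−1)^{2·1·3}·(+1)^1·(-1)^2 = +1.
v=∞: -1326 < 0 and -1155 < 0  ⇒  (a,b)_∞ = -1.
Ram(-1326, -1155) = {2, 3, 13, ∞}; no ℚ_2-point on the conic.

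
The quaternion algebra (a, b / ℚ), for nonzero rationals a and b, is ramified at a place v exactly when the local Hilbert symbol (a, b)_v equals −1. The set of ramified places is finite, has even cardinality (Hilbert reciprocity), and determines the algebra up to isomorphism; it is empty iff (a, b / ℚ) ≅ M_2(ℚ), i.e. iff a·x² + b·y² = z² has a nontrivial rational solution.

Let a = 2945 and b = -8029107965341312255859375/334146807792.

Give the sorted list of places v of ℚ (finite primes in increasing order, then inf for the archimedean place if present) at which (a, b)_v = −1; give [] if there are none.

Mod squares: a ≡ 2945, b ≡ -14105. Check v ∈ {∞, 2, 3, 5, 7, 13, 17, 19, 31}.
v=∞: 2945 > 0 and -14105 < 0  ⇒  (a,b)_∞ = +1.
v=5: a=5^1·(≡4), b=5^13·(≡1) mod 5; (4|5)=+1, (1|5)=+1; (−1)^{1·13·2}·(+1)^13·(+1)^1 = +1.
v=7: a=7^0·(≡5), b=7^-3·(≡1) mod 7; (5|7)=-1, (1|7)=+1; (−1)^{0·-3·3}·(-1)^-3·(+1)^0 = -1.
v=3: a=3^0·(≡2), b=3^-6·(≡1) mod 3; (2|3)=-1, (1|3)=+1; (−1)^{0·-6·1}·(-1)^-6·(+1)^0 = +1.
v=31: a=31^1·(≡2), b=31^3·(≡10) mod 31; (2|31)=+1, (10|31)=+1; (−1)^{1·3·15}·(+1)^3·(+1)^1 = -1.
v=13: a=13^0·(≡7), b=13^1·(≡2) mod 13; (7|13)=-1, (2|13)=-1; (−1)^{0·1·6}·(-1)^1·(-1)^0 = -1.
v=17: a=17^0·(≡4), b=17^-4·(≡14) mod 17; (4|17)=+1, (14|17)=-1; (−1)^{0·-4·8}·(+1)^-4·(-1)^0 = +1.
v=19: a=19^1·(≡3), b=19^8·(≡2) mod 19; (3|19)=-1, (2|19)=-1; (−1)^{1·8·9}·(-1)^8·(-1)^1 = -1.
v=2: v_2(a)=0, v_2(b)=-4; units ≡ 1, 7 (mod 8); ε·ε+αω+βω = 0·1+0·0+-4·0 ≡ 0  ⇒  (a,b)_2 = +1.
(2945, -14105 / ℚ) ramifies at {7, 13, 19, 31}: a division algebra.

[7, 13, 19, 31]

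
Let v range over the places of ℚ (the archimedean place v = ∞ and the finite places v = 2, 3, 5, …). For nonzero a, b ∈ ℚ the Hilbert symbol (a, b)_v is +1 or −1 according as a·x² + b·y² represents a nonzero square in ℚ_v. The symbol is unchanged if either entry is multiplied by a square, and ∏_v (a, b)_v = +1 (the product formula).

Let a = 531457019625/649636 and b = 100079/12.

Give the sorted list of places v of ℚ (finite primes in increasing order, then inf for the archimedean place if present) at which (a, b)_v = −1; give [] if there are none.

[5, 17]

Mod squares: a ≡ 1785, b ≡ 357. Check v ∈ {∞, 2, 3, 5, 7, 13, 17, 29, 31}.
v=3: a=3^1·(≡1), b=3^-1·(≡2) mod 3; (1|3)=+1, (2|3)=-1; (−1)^{1·-1·1}·(+1)^-1·(-1)^1 = +1.
v=∞: 1785 > 0 and 357 > 0  ⇒  (a,b)_∞ = +1.
v=13: a=13^-2·(≡10), b=13^0·(≡8) mod 13; (10|13)=+1, (8|13)=-1; (−1)^{-2·0·6}·(+1)^0·(-1)^-2 = +1.
v=2: v_2(a)=-2, v_2(b)=-2; units ≡ 1, 5 (mod 8); ε·ε+αω+βω = 0·0+-2·1+-2·0 ≡ 0  ⇒  (a,b)_2 = +1.
v=7: a=7^3·(≡3), b=7^1·(≡2) mod 7; (3|7)=-1, (2|7)=+1; (−1)^{3·1·3}·(-1)^1·(+1)^3 = +1.
v=5: a=5^3·(≡2), b=5^0·(≡2) mod 5; (2|5)=-1, (2|5)=-1; (−1)^{3·0·2}·(-1)^0·(-1)^3 = -1.
v=29: a=29^2·(≡13), b=29^2·(≡22) mod 29; (13|29)=+1, (22|29)=+1; (−1)^{2·2·14}·(+1)^2·(+1)^2 = +1.
v=31: a=31^-2·(≡2), b=31^0·(≡19) mod 31; (2|31)=+1, (19|31)=+1; (−1)^{-2·0·15}·(+1)^0·(+1)^-2 = +1.
v=17: a=17^3·(≡5), b=17^1·(≡16) mod 17; (5|17)=-1, (16|17)=+1; (−1)^{3·1·8}·(-1)^1·(+1)^3 = -1.
Ram(1785, 357) = {5, 17}; no ℚ_5-point on the conic.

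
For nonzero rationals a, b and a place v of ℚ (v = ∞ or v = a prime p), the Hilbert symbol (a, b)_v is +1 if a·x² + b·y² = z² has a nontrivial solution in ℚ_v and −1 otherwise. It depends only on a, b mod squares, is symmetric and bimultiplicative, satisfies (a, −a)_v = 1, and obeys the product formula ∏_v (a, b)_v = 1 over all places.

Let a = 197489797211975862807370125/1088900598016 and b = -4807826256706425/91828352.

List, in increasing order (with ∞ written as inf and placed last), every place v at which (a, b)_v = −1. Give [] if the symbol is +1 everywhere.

[2, 53]

Mod squares: a ≡ 5, b ≡ -62434. Check v ∈ {∞, 2, 3, 5, 7, 11, 17, 19, 31, 53}.
v=2: v_2(a)=-8, v_2(b)=-7; units ≡ 5, 7 (mod 8); ε·ε+αω+βω = 0·1+-8·0+-7·1 ≡ 1  ⇒  (a,b)_2 = -1.
v=7: a=7^-4·(≡6), b=7^-2·(≡6) mod 7; (6|7)=-1, (6|7)=-1; (−1)^{-4·-2·3}·(-1)^-2·(-1)^-4 = +1.
v=3: a=3^16·(≡2), b=3^10·(≡2) mod 3; (2|3)=-1, (2|3)=-1; (−1)^{16·10·1}·(-1)^10·(-1)^16 = +1.
v=11: a=11^-6·(≡5), b=11^-4·(≡2) mod 11; (5|11)=+1, (2|11)=-1; (−1)^{-6·-4·5}·(+1)^-4·(-1)^-6 = +1.
v=∞: 5 > 0 and -62434 < 0  ⇒  (a,b)_∞ = +1.
v=5: a=5^3·(≡1), b=5^2·(≡4) mod 5; (1|5)=+1, (4|5)=+1; (−1)^{3·2·2}·(+1)^2·(+1)^3 = +1.
v=19: a=19^6·(≡9), b=19^3·(≡7) mod 19; (9|19)=+1, (7|19)=+1; (−1)^{6·3·9}·(+1)^3·(+1)^6 = +1.
v=17: a=17^2·(≡7), b=17^2·(≡14) mod 17; (7|17)=-1, (14|17)=-1; (−1)^{2·2·8}·(-1)^2·(-1)^2 = +1.
v=31: a=31^2·(≡16), b=31^1·(≡9) mod 31; (16|31)=+1, (9|31)=+1; (−1)^{2·1·15}·(+1)^1·(+1)^2 = +1.
v=53: a=53^2·(≡20), b=53^1·(≡21) mod 53; (20|53)=-1, (21|53)=-1; (−1)^{2·1·26}·(-1)^1·(-1)^2 = -1.
(5, -62434 / ℚ) ramifies at {2, 53}: a division algebra.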